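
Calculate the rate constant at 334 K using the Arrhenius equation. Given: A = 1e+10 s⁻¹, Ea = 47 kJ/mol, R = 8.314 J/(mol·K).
4.46e+02 s⁻¹

k = A·exp(-Ea/(R·T)) = 1e+10·exp(-47000/(8.314·334)) = 1e+10·exp(-16.9255) = 1e+10·4.4602e-08 = 4.46e+02 s⁻¹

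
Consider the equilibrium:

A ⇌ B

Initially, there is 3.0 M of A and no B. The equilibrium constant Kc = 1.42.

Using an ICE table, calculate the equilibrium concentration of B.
[B] = 1.760 M

ICE: [A] = 3.0 − x, [B] = x.
Kc = x/(3.0 − x) = 1.42 ⇒ x = 1.42·3.0/(1 + 1.42) = 4.26/2.42 = 1.76.
[B] = x = 1.760 M.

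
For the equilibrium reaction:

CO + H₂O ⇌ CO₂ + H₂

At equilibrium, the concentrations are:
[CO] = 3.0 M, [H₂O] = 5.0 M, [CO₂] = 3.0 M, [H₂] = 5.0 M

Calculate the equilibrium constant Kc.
K_c = 1.0000

Kc = ([CO₂] × [H₂]) / ([CO] × [H₂O])
   = ((3.0)·(5.0)) / ((3.0)·(5.0))
   = 15 / 15 = 1.0000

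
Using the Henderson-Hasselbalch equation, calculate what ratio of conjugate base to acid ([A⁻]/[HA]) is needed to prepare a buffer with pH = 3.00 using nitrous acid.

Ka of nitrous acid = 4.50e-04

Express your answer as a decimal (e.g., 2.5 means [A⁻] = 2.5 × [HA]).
[A⁻]/[HA] = 0.450

pKa = −log(4.50e-04) = 3.3468. pH = pKa + log([A⁻]/[HA]). 3.00 = 3.3468 + log(ratio). log(ratio) = 3.00 − 3.3468 = -0.3468. ratio = 10^(-0.3468) = 0.450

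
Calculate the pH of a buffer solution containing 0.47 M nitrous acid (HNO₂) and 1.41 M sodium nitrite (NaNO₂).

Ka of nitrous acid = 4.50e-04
pH = 3.82

pKa = -log(4.50e-04) = 3.35. pH = pKa + log([A⁻]/[HA]) = 3.35 + log(1.41/0.47)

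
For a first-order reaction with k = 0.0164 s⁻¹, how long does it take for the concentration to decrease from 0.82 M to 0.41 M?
42.27 s

From ln[A] = ln[A]₀ - k·t: t = ln([A]₀/[A])/k = ln(0.82/0.41)/0.0164 = ln(2.0000)/0.0164 = 0.6931/0.0164 = 42.27 s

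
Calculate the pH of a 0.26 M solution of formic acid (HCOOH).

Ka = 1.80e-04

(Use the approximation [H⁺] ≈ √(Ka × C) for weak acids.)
pH = 2.16

[H⁺] = √(Ka × C) = √(1.80e-04 × 0.26) = 6.8411e-03. pH = -log(6.8411e-03)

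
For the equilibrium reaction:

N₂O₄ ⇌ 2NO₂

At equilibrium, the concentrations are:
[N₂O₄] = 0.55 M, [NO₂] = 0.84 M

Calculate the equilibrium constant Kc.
K_c = 1.2829

Kc = ([NO₂]^2) / ([N₂O₄])
   = ((0.84)^2) / ((0.55))
   = 0.7056 / 0.55 = 1.2829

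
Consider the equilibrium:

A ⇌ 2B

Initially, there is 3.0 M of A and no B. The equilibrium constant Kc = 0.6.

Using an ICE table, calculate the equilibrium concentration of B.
[B] = 1.200 M

ICE: [A] = 3.0 − x, [B] = 2x.
Kc = (2x)²/(3.0 − x) = 0.6 ⇒ 4x² + 0.6x − 1.8 = 0.
x = (−0.6 + √(0.6² + 4·4·1.8))/(2·4) = (−0.6 + √29.16)/8 = 0.6.
[B] = 2x = 1.200 M.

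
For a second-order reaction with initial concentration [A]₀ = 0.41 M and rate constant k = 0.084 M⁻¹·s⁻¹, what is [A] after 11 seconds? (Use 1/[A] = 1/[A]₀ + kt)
0.2974 M

1/[A] = 1/[A]₀ + k·t = 1/0.41 + (0.084)·(11) = 2.4390 + 0.9240 = 3.3630
[A] = 1/3.3630 = 0.2974 M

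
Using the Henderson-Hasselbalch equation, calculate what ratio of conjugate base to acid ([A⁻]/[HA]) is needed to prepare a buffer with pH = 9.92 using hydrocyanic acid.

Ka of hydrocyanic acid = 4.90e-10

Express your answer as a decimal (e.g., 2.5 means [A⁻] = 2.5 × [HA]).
[A⁻]/[HA] = 4.076

pKa = −log(4.90e-10) = 9.3098. pH = pKa + log([A⁻]/[HA]). 9.92 = 9.3098 + log(ratio). log(ratio) = 9.92 − 9.3098 = 0.6102. ratio = 10^(0.6102) = 4.076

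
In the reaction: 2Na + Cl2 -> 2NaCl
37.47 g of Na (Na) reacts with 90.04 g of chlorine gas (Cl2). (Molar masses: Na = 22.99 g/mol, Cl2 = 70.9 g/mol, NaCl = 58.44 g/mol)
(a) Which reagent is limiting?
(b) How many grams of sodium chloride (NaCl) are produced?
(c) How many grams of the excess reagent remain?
(a) Na, (b) 95.25 g, (c) 32.26 g

Moles of Na = 37.47 g ÷ 22.99 g/mol = 1.62984 mol
Moles of Cl2 = 90.04 g ÷ 70.9 g/mol = 1.26996 mol
Moles ÷ coefficient: Na: 1.62984/2 = 0.8149, Cl2: 1.26996/1 = 1.27
(a) Na has the smaller value, so Na is the limiting reagent.
(b) Moles of NaCl = 1.62984 mol Na × (2/2) = 1.62984 mol; mass = 1.62984 mol × 58.44 g/mol = 95.25 g
(c) Cl2 consumed = 1.62984 × (1/2) = 0.81492 mol; remaining = 1.26996 − 0.81492 = 0.455038 mol; mass = 0.455038 mol × 70.9 g/mol = 32.26 g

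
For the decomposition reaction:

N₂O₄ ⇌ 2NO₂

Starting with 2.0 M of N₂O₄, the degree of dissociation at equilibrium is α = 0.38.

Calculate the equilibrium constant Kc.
K_c = 1.8632

x = α·[A]₀ = 0.38 × 2.0 = 0.76 M dissociated.
At eq: [N₂O₄] = 2.0 − 0.76 = 1.24 M; [NO₂] = 2x = 1.52 M.
Kc = [NO₂]²/[N₂O₄] = (1.52)²/1.24 = 1.863.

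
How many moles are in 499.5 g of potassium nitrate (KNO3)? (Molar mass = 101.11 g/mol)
Moles = 499.5 g ÷ 101.11 g/mol = 4.94 mol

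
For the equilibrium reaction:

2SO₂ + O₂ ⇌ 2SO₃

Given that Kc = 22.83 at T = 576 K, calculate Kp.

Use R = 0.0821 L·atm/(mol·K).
K_p = 0.4828

Δn = (moles gaseous products) − (moles gaseous reactants) = -1
T = 576 K; RT = 0.0821 × 576 = 47.2896
Kp = Kc·(RT)^Δn = 22.83 × (47.2896)^-1 = 22.83 × 0.0211463 = 0.4828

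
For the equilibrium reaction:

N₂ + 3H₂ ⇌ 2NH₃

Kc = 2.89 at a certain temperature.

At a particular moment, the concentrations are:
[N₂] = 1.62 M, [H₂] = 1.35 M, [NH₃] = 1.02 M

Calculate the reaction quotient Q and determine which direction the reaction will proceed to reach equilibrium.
Q = 0.261, Q < K, reaction proceeds forward (toward products)

Q = ([NH₃]^2) / ([N₂] × [H₂]^3)
  = ((1.02)^2) / ((1.62)·(1.35)^3) = 1.0404/3.9858 = 0.261
Since Q = 0.261 < Kc = 2.89, the reaction proceeds forward (toward products) to reach equilibrium.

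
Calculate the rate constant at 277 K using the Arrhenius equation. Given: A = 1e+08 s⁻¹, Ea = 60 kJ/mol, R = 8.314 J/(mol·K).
4.84e-04 s⁻¹

k = A·exp(-Ea/(R·T)) = 1e+08·exp(-60000/(8.314·277)) = 1e+08·exp(-26.0532) = 1e+08·4.8443e-12 = 4.84e-04 s⁻¹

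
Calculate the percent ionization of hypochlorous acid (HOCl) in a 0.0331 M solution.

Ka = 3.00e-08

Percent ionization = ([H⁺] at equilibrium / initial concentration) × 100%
Percent ionization = 0.0952%

Let x = [H⁺]. Ka = x²/(C - x) ⇒ x² + (3.00e-08)x - (3.00e-08)(0.0331) = 0. x = 3.1497e-05. Percent = (3.1497e-05/0.0331) × 100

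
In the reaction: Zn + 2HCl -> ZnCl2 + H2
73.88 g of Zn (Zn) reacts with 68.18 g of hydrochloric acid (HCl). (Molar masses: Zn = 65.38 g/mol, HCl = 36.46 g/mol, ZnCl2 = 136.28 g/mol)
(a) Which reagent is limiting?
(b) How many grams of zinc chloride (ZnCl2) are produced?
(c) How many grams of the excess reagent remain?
(a) HCl, (b) 127.4 g, (c) 12.75 g

Moles of Zn = 73.88 g ÷ 65.38 g/mol = 1.13001 mol
Moles of HCl = 68.18 g ÷ 36.46 g/mol = 1.86999 mol
Moles ÷ coefficient: Zn: 1.13001/1 = 1.13, HCl: 1.86999/2 = 0.935
(a) HCl has the smaller value, so HCl is the limiting reagent.
(b) Moles of ZnCl2 = 1.86999 mol HCl × (1/2) = 0.934997 mol; mass = 0.934997 mol × 136.28 g/mol = 127.4 g
(c) Zn consumed = 1.86999 × (1/2) = 0.934997 mol; remaining = 1.13001 − 0.934997 = 0.195012 mol; mass = 0.195012 mol × 65.38 g/mol = 12.75 g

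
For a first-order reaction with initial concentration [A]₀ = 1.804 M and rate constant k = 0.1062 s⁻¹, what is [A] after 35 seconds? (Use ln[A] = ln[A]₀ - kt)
0.0438 M

ln[A] = ln[A]₀ - k·t = ln(1.804) - (0.1062)·(35) = 0.5900 - 3.7170 = -3.1270
[A] = e^(-3.1270) = 0.0438 M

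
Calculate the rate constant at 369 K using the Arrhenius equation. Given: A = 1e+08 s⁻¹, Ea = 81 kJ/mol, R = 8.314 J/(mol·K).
3.42e-04 s⁻¹

k = A·exp(-Ea/(R·T)) = 1e+08·exp(-81000/(8.314·369)) = 1e+08·exp(-26.4027) = 1e+08·3.4154e-12 = 3.42e-04 s⁻¹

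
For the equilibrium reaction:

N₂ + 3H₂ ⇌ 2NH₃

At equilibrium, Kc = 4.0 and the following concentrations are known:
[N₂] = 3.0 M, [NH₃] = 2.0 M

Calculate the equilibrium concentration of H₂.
[H₂] = 0.6934 M

Kc = ([NH₃]^2) / ([N₂] × [H₂]^3) = 4.0
[H₂]^3 = (product terms)/(Kc · other reactant terms) = 4 / (4.0 · 3) = 0.33333
[H₂] = (0.33333)^(1/3) = 0.6934 M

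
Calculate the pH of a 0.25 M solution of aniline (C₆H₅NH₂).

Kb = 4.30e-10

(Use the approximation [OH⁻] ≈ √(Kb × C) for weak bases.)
pH = 9.02

[OH⁻] = √(Kb × C) = √(4.30e-10 × 0.25) = 1.0368e-05. pOH = 4.98, pH = 14 - pOH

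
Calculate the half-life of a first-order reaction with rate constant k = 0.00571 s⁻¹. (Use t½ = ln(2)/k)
121.39 s

t½ = ln(2)/k = 0.6931/0.00571 = 121.39 s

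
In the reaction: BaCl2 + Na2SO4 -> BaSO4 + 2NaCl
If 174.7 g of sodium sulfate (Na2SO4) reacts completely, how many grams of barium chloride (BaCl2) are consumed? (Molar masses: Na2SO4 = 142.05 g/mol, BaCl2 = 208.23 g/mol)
Moles of Na2SO4 = 174.7 g ÷ 142.05 g/mol = 1.22985 mol
Mole ratio: 1 mol BaCl2 / 1 mol Na2SO4
Moles of BaCl2 = 1.22985 × (1/1) = 1.22985 mol
Mass of BaCl2 = 1.22985 mol × 208.23 g/mol = 256.1 g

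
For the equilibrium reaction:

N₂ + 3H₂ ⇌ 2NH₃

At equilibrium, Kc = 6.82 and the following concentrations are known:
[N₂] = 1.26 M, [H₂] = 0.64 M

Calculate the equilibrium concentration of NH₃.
[NH₃] = 1.5009 M

Kc = ([NH₃]^2) / ([N₂] × [H₂]^3) = 6.82
[NH₃]^2 = Kc · (reactant terms)/(other product terms) = 6.82 · 0.3303 / 1 = 2.2527
[NH₃] = (2.2527)^(1/2) = 1.5009 M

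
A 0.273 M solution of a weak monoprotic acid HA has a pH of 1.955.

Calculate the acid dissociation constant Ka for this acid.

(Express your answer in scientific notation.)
K_a = 4.70e-04

[H⁺] = 10^(−pH) = 10^(−1.955) = 1.109e-02 M. For HA ⇌ H⁺ + A⁻, Ka = x²/(C − x) = (1.109e-02)²/(0.273 − 1.109e-02) = 4.70e-04.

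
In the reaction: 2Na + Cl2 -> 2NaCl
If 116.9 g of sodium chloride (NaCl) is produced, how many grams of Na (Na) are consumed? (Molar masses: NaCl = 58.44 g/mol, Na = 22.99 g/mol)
Moles of NaCl = 116.9 g ÷ 58.44 g/mol = 2.00034 mol
Mole ratio: 2 mol Na / 2 mol NaCl
Moles of Na = 2.00034 × (2/2) = 2.00034 mol
Mass of Na = 2.00034 mol × 22.99 g/mol = 45.99 g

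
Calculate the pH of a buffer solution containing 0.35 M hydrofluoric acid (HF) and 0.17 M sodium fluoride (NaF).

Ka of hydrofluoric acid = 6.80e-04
pH = 2.85

pKa = -log(6.80e-04) = 3.17. pH = pKa + log([A⁻]/[HA]) = 3.17 + log(0.17/0.35)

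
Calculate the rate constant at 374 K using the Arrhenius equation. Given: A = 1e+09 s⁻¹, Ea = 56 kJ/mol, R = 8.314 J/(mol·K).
1.51e+01 s⁻¹

k = A·exp(-Ea/(R·T)) = 1e+09·exp(-56000/(8.314·374)) = 1e+09·exp(-18.0097) = 1e+09·1.5083e-08 = 1.51e+01 s⁻¹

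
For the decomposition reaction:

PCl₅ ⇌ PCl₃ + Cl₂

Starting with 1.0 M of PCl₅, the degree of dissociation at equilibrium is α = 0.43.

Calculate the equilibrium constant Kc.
K_c = 0.3244

x = α·[A]₀ = 0.43 × 1.0 = 0.43 M dissociated.
At eq: [PCl₅] = 1.0 − 0.43 = 0.57 M; [PCl₃] = [Cl₂] = x = 0.43 M.
Kc = [PCl₃][Cl₂]/[PCl₅] = (0.43)²/0.57 = 0.3244.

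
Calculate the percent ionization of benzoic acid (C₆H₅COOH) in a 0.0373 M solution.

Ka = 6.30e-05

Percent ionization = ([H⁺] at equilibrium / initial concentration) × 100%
Percent ionization = 4.03%

Let x = [H⁺]. Ka = x²/(C - x) ⇒ x² + (6.30e-05)x - (6.30e-05)(0.0373) = 0. x = 1.5018e-03. Percent = (1.5018e-03/0.0373) × 100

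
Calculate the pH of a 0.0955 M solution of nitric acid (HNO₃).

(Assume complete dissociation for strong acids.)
pH = 1.02

[H⁺] = 0.0955 M for strong acid. pH = -log[H⁺] = -log(0.0955)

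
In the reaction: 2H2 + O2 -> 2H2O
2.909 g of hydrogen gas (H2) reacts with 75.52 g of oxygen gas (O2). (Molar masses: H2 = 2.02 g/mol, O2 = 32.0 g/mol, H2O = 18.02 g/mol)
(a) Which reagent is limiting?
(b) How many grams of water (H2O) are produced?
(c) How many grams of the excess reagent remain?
(a) H2, (b) 25.95 g, (c) 52.48 g

Moles of H2 = 2.909 g ÷ 2.02 g/mol = 1.4401 mol
Moles of O2 = 75.52 g ÷ 32.0 g/mol = 2.36 mol
Moles ÷ coefficient: H2: 1.4401/2 = 0.72, O2: 2.36/1 = 2.36
(a) H2 has the smaller value, so H2 is the limiting reagent.
(b) Moles of H2O = 1.4401 mol H2 × (2/2) = 1.4401 mol; mass = 1.4401 mol × 18.02 g/mol = 25.95 g
(c) O2 consumed = 1.4401 × (1/2) = 0.72005 mol; remaining = 2.36 − 0.72005 = 1.63995 mol; mass = 1.63995 mol × 32.0 g/mol = 52.48 g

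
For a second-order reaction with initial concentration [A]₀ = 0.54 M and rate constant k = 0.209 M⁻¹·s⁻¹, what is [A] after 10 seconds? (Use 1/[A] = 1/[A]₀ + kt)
0.2537 M

1/[A] = 1/[A]₀ + k·t = 1/0.54 + (0.209)·(10) = 1.8519 + 2.0900 = 3.9419
[A] = 1/3.9419 = 0.2537 M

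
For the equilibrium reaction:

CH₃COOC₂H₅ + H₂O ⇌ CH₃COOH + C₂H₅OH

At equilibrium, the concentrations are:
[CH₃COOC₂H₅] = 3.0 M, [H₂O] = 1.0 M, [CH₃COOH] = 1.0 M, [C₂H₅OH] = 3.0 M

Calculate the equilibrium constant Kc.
K_c = 1.0000

Kc = ([CH₃COOH] × [C₂H₅OH]) / ([CH₃COOC₂H₅] × [H₂O])
   = ((1.0)·(3.0)) / ((3.0)·(1.0))
   = 3 / 3 = 1.0000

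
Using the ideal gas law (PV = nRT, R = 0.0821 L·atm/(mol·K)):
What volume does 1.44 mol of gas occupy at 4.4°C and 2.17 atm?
T = 4.4°C + 273.15 = 277.55 K
V = nRT/P = (1.44 × 0.0821 × 277.55) / 2.17
V = 15.12 L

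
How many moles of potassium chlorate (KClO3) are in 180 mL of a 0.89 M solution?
Moles = Molarity × Volume (L)
Moles = 0.89 M × 0.18 L = 0.1602 mol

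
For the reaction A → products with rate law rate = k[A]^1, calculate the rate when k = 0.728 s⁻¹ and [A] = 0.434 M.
0.316 M/s

rate = k·[A]^1 = 0.728·(0.434)^1 = 0.728·0.434 = 0.316 M/s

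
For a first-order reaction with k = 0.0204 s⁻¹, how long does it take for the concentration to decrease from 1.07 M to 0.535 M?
33.98 s

From ln[A] = ln[A]₀ - k·t: t = ln([A]₀/[A])/k = ln(1.07/0.535)/0.0204 = ln(2.0000)/0.0204 = 0.6931/0.0204 = 33.98 s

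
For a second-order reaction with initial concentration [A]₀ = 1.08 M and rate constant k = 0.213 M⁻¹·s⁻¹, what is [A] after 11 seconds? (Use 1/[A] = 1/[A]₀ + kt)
0.3059 M

1/[A] = 1/[A]₀ + k·t = 1/1.08 + (0.213)·(11) = 0.9259 + 2.3430 = 3.2689
[A] = 1/3.2689 = 0.3059 M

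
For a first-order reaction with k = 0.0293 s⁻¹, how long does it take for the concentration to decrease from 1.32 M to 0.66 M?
23.66 s

From ln[A] = ln[A]₀ - k·t: t = ln([A]₀/[A])/k = ln(1.32/0.66)/0.0293 = ln(2.0000)/0.0293 = 0.6931/0.0293 = 23.66 s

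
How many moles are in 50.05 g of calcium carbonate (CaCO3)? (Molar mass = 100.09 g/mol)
Moles = 50.05 g ÷ 100.09 g/mol = 0.5 mol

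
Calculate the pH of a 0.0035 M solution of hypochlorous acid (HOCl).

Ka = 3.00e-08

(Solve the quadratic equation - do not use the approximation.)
pH = 4.99

x² + Ka×x - Ka×C = 0. Using quadratic formula: [H⁺] = 1.0232e-05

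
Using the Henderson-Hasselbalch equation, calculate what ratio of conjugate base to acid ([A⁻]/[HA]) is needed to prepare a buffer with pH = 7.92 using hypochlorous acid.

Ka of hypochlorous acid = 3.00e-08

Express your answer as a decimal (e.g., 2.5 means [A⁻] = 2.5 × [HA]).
[A⁻]/[HA] = 2.495

pKa = −log(3.00e-08) = 7.5229. pH = pKa + log([A⁻]/[HA]). 7.92 = 7.5229 + log(ratio). log(ratio) = 7.92 − 7.5229 = 0.3971. ratio = 10^(0.3971) = 2.495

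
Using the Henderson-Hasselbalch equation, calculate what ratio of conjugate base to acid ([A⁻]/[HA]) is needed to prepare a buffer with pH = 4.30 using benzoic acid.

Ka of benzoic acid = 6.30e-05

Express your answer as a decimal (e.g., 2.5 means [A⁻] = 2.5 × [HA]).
[A⁻]/[HA] = 1.257

pKa = −log(6.30e-05) = 4.2007. pH = pKa + log([A⁻]/[HA]). 4.30 = 4.2007 + log(ratio). log(ratio) = 4.30 − 4.2007 = 0.0993. ratio = 10^(0.0993) = 1.257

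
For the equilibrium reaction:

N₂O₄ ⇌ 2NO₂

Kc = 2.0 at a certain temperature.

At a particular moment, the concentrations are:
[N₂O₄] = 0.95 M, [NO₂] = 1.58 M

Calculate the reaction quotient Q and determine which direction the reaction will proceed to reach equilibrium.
Q = 2.628, Q > K, reaction proceeds reverse (toward reactants)

Q = ([NO₂]^2) / ([N₂O₄])
  = ((1.58)^2) / ((0.95)) = 2.4964/0.95 = 2.628
Since Q = 2.628 > Kc = 2.0, the reaction proceeds reverse (toward reactants) to reach equilibrium.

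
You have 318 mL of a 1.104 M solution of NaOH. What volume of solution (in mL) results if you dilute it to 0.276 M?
Using M₁V₁ = M₂V₂:
1.104 × 318 = 0.276 × V₂
V₂ = (1.104 × 318) / 0.276 = 1272 mL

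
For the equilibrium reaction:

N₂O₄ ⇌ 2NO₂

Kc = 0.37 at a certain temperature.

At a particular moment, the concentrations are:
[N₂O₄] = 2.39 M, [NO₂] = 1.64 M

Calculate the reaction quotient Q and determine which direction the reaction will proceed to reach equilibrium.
Q = 1.125, Q > K, reaction proceeds reverse (toward reactants)

Q = ([NO₂]^2) / ([N₂O₄])
  = ((1.64)^2) / ((2.39)) = 2.6896/2.39 = 1.125
Since Q = 1.125 > Kc = 0.37, the reaction proceeds reverse (toward reactants) to reach equilibrium.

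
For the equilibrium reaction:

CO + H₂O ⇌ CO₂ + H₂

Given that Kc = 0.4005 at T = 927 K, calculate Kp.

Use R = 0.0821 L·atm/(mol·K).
K_p = 0.4005

Δn = (moles gaseous products) − (moles gaseous reactants) = 0
T = 927 K; RT = 0.0821 × 927 = 76.1067
Kp = Kc·(RT)^Δn = 0.4005 × (76.1067)^0 = 0.4005 × 1 = 0.4005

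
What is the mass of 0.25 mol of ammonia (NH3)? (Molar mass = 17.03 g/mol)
Mass = 0.25 mol × 17.03 g/mol = 4.258 g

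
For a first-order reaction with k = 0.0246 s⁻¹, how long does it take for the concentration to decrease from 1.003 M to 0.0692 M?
108.69 s

From ln[A] = ln[A]₀ - k·t: t = ln([A]₀/[A])/k = ln(1.003/0.0692)/0.0246 = ln(14.4942)/0.0246 = 2.6737/0.0246 = 108.69 s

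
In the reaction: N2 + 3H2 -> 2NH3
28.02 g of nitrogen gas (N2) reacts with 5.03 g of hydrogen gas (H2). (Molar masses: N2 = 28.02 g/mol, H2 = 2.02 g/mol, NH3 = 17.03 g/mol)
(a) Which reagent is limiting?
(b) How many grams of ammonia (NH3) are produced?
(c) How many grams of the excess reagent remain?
(a) H2, (b) 28.27 g, (c) 4.762 g

Moles of N2 = 28.02 g ÷ 28.02 g/mol = 1 mol
Moles of H2 = 5.03 g ÷ 2.02 g/mol = 2.4901 mol
Moles ÷ coefficient: N2: 1/1 = 1, H2: 2.4901/3 = 0.83
(a) H2 has the smaller value, so H2 is the limiting reagent.
(b) Moles of NH3 = 2.4901 mol H2 × (2/3) = 1.66007 mol; mass = 1.66007 mol × 17.03 g/mol = 28.27 g
(c) N2 consumed = 2.4901 × (1/3) = 0.830033 mol; remaining = 1 − 0.830033 = 0.169967 mol; mass = 0.169967 mol × 28.02 g/mol = 4.762 g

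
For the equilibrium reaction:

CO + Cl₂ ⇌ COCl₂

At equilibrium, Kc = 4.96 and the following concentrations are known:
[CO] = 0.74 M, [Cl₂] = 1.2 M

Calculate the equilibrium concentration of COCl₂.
[COCl₂] = 4.4045 M

Kc = ([COCl₂]) / ([CO] × [Cl₂]) = 4.96
[COCl₂]^1 = Kc · (reactant terms)/(other product terms) = 4.96 · 0.888 / 1 = 4.4045
[COCl₂] = 4.4045 M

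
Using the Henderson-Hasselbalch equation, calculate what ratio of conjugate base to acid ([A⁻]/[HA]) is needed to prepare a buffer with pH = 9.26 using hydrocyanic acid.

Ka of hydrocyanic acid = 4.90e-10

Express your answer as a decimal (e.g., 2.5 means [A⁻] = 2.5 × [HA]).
[A⁻]/[HA] = 0.892

pKa = −log(4.90e-10) = 9.3098. pH = pKa + log([A⁻]/[HA]). 9.26 = 9.3098 + log(ratio). log(ratio) = 9.26 − 9.3098 = -0.0498. ratio = 10^(-0.0498) = 0.892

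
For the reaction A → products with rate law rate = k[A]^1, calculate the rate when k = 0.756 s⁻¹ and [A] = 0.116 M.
0.0877 M/s

rate = k·[A]^1 = 0.756·(0.116)^1 = 0.756·0.116 = 0.0877 M/s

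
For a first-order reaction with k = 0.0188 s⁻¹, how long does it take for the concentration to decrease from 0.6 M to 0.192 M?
60.61 s

From ln[A] = ln[A]₀ - k·t: t = ln([A]₀/[A])/k = ln(0.6/0.192)/0.0188 = ln(3.1250)/0.0188 = 1.1394/0.0188 = 60.61 s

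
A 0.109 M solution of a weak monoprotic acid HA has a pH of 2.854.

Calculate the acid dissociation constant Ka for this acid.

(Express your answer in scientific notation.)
K_a = 1.82e-05

[H⁺] = 10^(−pH) = 10^(−2.854) = 1.400e-03 M. For HA ⇌ H⁺ + A⁻, Ka = x²/(C − x) = (1.400e-03)²/(0.109 − 1.400e-03) = 1.82e-05.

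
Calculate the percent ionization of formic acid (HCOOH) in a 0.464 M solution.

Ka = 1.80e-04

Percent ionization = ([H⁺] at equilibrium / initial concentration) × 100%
Percent ionization = 1.95%

Let x = [H⁺]. Ka = x²/(C - x) ⇒ x² + (1.80e-04)x - (1.80e-04)(0.464) = 0. x = 9.0494e-03. Percent = (9.0494e-03/0.464) × 100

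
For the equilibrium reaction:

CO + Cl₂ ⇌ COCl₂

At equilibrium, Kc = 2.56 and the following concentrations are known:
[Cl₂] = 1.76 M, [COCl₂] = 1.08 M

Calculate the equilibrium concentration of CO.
[CO] = 0.2397 M

Kc = ([COCl₂]) / ([CO] × [Cl₂]) = 2.56
[CO]^1 = (product terms)/(Kc · other reactant terms) = 1.08 / (2.56 · 1.76) = 0.2397
[CO] = 0.2397 M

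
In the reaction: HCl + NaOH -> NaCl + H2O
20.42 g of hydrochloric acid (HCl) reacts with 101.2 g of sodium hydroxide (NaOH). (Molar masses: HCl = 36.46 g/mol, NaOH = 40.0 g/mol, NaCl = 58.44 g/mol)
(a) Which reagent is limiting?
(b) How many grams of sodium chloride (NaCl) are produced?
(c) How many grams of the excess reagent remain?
(a) HCl, (b) 32.73 g, (c) 78.8 g

Moles of HCl = 20.42 g ÷ 36.46 g/mol = 0.560066 mol
Moles of NaOH = 101.2 g ÷ 40.0 g/mol = 2.53 mol
Moles ÷ coefficient: HCl: 0.560066/1 = 0.5601, NaOH: 2.53/1 = 2.53
(a) HCl has the smaller value, so HCl is the limiting reagent.
(b) Moles of NaCl = 0.560066 mol HCl × (1/1) = 0.560066 mol; mass = 0.560066 mol × 58.44 g/mol = 32.73 g
(c) NaOH consumed = 0.560066 × (1/1) = 0.560066 mol; remaining = 2.53 − 0.560066 = 1.96993 mol; mass = 1.96993 mol × 40.0 g/mol = 78.8 g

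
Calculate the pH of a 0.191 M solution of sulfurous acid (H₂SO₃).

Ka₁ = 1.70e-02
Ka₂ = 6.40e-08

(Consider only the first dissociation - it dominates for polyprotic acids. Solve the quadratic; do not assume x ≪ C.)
pH = 1.31

x² + Ka₁·x − Ka₁·C = 0 with Ka₁ = 1.70e-02, C = 0.191.
x = (−Ka₁ + √(Ka₁² + 4·Ka₁·C))/2 = 4.9113e-02 M, so pH = 1.31.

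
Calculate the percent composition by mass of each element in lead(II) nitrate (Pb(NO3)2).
Pb: 62.56%, N: 8.46%, O: 28.98%

Molar mass of Pb(NO3)2 = 331.22 g/mol
% Pb = (1 × 207.2) / 331.22 × 100% = 207.2 / 331.22 × 100% = 62.56%
% N = (2 × 14.01) / 331.22 × 100% = 28.02 / 331.22 × 100% = 8.46%
% O = (6 × 16.0) / 331.22 × 100% = 96 / 331.22 × 100% = 28.98%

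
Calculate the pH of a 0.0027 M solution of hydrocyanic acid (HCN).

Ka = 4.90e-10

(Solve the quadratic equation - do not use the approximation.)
pH = 5.94

x² + Ka×x - Ka×C = 0. Using quadratic formula: [H⁺] = 1.1500e-06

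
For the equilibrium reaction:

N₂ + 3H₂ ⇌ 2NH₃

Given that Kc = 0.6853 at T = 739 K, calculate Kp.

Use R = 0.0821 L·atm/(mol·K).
K_p = 1.86e-04

Δn = (moles gaseous products) − (moles gaseous reactants) = -2
T = 739 K; RT = 0.0821 × 739 = 60.6719
Kp = Kc·(RT)^Δn = 0.6853 × (60.6719)^-2 = 0.6853 × 0.000271659 = 1.86e-04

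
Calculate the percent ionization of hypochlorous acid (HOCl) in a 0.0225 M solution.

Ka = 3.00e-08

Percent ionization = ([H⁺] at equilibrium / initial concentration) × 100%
Percent ionization = 0.115%

Let x = [H⁺]. Ka = x²/(C - x) ⇒ x² + (3.00e-08)x - (3.00e-08)(0.0225) = 0. x = 2.5966e-05. Percent = (2.5966e-05/0.0225) × 100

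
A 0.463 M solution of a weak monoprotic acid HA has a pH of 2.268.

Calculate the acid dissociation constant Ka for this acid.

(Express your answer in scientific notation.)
K_a = 6.36e-05

[H⁺] = 10^(−pH) = 10^(−2.268) = 5.395e-03 M. For HA ⇌ H⁺ + A⁻, Ka = x²/(C − x) = (5.395e-03)²/(0.463 − 5.395e-03) = 6.36e-05.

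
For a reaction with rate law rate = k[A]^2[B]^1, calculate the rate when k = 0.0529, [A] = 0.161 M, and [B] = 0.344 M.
0.0004717 M/s

rate = k·[A]^2·[B]^1 = 0.0529·(0.161)^2·(0.344)^1 = 0.0529·0.025921·0.344 = 0.0004717 M/s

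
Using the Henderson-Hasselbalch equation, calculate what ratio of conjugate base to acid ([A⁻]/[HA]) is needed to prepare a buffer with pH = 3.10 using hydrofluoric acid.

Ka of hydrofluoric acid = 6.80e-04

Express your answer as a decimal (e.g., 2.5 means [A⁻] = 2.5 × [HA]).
[A⁻]/[HA] = 0.856

pKa = −log(6.80e-04) = 3.1675. pH = pKa + log([A⁻]/[HA]). 3.10 = 3.1675 + log(ratio). log(ratio) = 3.10 − 3.1675 = -0.0675. ratio = 10^(-0.0675) = 0.856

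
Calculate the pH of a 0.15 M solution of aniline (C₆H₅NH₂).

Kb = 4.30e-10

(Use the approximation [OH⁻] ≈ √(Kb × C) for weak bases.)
pH = 8.90

[OH⁻] = √(Kb × C) = √(4.30e-10 × 0.15) = 8.0312e-06. pOH = 5.10, pH = 14 - pOH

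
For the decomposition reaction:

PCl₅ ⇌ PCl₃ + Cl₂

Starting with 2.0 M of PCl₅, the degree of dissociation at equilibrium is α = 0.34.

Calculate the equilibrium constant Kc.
K_c = 0.3503

x = α·[A]₀ = 0.34 × 2.0 = 0.68 M dissociated.
At eq: [PCl₅] = 2.0 − 0.68 = 1.32 M; [PCl₃] = [Cl₂] = x = 0.68 M.
Kc = [PCl₃][Cl₂]/[PCl₅] = (0.68)²/1.32 = 0.3503.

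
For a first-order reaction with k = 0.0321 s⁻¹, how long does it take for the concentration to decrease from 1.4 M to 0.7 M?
21.59 s

From ln[A] = ln[A]₀ - k·t: t = ln([A]₀/[A])/k = ln(1.4/0.7)/0.0321 = ln(2.0000)/0.0321 = 0.6931/0.0321 = 21.59 s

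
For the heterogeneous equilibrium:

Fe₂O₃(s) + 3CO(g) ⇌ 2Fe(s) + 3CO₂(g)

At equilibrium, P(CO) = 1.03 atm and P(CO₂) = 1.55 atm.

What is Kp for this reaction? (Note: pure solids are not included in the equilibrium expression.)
K_p = 3.408

Solids (Fe₂O₃, Fe) are excluded.
Kp = P(CO₂)³/P(CO)³ = (1.55)³/(1.03)³ = 3.724/1.093 = 3.408.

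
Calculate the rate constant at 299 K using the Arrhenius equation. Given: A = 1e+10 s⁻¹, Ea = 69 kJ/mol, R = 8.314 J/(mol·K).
8.82e-03 s⁻¹

k = A·exp(-Ea/(R·T)) = 1e+10·exp(-69000/(8.314·299)) = 1e+10·exp(-27.7567) = 1e+10·8.8190e-13 = 8.82e-03 s⁻¹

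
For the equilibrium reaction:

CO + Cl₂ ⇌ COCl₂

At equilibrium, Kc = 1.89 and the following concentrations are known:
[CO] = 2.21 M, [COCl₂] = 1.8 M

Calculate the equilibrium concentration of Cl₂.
[Cl₂] = 0.4309 M

Kc = ([COCl₂]) / ([CO] × [Cl₂]) = 1.89
[Cl₂]^1 = (product terms)/(Kc · other reactant terms) = 1.8 / (1.89 · 2.21) = 0.43094
[Cl₂] = 0.4309 M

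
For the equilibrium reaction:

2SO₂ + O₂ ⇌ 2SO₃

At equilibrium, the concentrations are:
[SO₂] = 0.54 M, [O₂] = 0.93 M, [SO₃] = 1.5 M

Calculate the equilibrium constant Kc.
K_c = 8.2968

Kc = ([SO₃]^2) / ([SO₂]^2 × [O₂])
   = ((1.5)^2) / ((0.54)^2·(0.93))
   = 2.25 / 0.27119 = 8.2968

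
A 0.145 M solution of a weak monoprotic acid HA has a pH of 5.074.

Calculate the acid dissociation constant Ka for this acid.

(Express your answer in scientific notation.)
K_a = 4.91e-10

[H⁺] = 10^(−pH) = 10^(−5.074) = 8.433e-06 M. For HA ⇌ H⁺ + A⁻, Ka = x²/(C − x) = (8.433e-06)²/(0.145 − 8.433e-06) = 4.91e-10.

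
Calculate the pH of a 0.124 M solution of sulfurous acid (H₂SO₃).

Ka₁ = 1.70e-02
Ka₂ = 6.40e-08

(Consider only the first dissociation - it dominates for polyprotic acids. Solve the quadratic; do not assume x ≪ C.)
pH = 1.42

x² + Ka₁·x − Ka₁·C = 0 with Ka₁ = 1.70e-02, C = 0.124.
x = (−Ka₁ + √(Ka₁² + 4·Ka₁·C))/2 = 3.8193e-02 M, so pH = 1.42.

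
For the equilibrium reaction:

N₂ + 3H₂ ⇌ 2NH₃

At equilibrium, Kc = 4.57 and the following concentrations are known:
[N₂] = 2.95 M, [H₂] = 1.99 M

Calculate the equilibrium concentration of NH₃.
[NH₃] = 10.3074 M

Kc = ([NH₃]^2) / ([N₂] × [H₂]^3) = 4.57
[NH₃]^2 = Kc · (reactant terms)/(other product terms) = 4.57 · 23.248 / 1 = 106.24
[NH₃] = (106.24)^(1/2) = 10.3074 M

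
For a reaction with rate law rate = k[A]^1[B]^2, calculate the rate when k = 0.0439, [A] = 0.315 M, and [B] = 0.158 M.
0.0003452 M/s

rate = k·[A]^1·[B]^2 = 0.0439·(0.315)^1·(0.158)^2 = 0.0439·0.315·0.024964 = 0.0003452 M/s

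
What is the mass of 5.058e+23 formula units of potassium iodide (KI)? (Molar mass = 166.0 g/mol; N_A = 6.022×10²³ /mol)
Moles = 5.058e+23 ÷ 6.022×10²³ = 0.83992 mol
Mass = 0.83992 mol × 166.0 g/mol = 139.4 g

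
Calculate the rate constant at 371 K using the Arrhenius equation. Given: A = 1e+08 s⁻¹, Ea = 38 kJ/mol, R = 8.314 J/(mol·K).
4.46e+02 s⁻¹

k = A·exp(-Ea/(R·T)) = 1e+08·exp(-38000/(8.314·371)) = 1e+08·exp(-12.3197) = 1e+08·4.4630e-06 = 4.46e+02 s⁻¹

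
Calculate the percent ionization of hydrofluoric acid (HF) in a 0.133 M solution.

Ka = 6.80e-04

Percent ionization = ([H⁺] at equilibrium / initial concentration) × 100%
Percent ionization = 6.9%

Let x = [H⁺]. Ka = x²/(C - x) ⇒ x² + (6.80e-04)x - (6.80e-04)(0.133) = 0. x = 9.1761e-03. Percent = (9.1761e-03/0.133) × 100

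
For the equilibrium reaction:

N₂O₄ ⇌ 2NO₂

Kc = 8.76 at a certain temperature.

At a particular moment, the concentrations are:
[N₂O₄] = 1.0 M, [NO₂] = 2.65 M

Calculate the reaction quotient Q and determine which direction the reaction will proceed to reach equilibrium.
Q = 7.022, Q < K, reaction proceeds forward (toward products)

Q = ([NO₂]^2) / ([N₂O₄])
  = ((2.65)^2) / ((1.0)) = 7.0225/1 = 7.022
Since Q = 7.022 < Kc = 8.76, the reaction proceeds forward (toward products) to reach equilibrium.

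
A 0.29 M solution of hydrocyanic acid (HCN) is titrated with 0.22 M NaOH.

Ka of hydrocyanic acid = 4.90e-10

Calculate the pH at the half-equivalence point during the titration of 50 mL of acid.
pH = pKa = 9.31

At the half-equivalence point, [HA] = [A⁻], so by Henderson–Hasselbalch pH = pKa + log(1) = pKa.
pKa = −log(4.90e-10) = 9.31.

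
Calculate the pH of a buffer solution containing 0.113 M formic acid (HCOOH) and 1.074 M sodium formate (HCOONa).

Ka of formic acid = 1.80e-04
pH = 4.72

pKa = -log(1.80e-04) = 3.74. pH = pKa + log([A⁻]/[HA]) = 3.74 + log(1.074/0.113)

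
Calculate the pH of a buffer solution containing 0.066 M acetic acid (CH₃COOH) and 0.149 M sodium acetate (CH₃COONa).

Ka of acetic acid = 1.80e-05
pH = 5.10

pKa = -log(1.80e-05) = 4.74. pH = pKa + log([A⁻]/[HA]) = 4.74 + log(0.149/0.066)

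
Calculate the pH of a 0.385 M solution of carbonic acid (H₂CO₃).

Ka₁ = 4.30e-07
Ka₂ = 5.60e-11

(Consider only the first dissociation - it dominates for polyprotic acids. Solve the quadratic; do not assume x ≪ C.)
pH = 3.39

x² + Ka₁·x − Ka₁·C = 0 with Ka₁ = 4.30e-07, C = 0.385.
x = (−Ka₁ + √(Ka₁² + 4·Ka₁·C))/2 = 4.0666e-04 M, so pH = 3.39.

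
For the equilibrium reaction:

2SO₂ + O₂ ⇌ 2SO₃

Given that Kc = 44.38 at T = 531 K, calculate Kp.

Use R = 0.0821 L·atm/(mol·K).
K_p = 1.0180

Δn = (moles gaseous products) − (moles gaseous reactants) = -1
T = 531 K; RT = 0.0821 × 531 = 43.5951
Kp = Kc·(RT)^Δn = 44.38 × (43.5951)^-1 = 44.38 × 0.0229384 = 1.0180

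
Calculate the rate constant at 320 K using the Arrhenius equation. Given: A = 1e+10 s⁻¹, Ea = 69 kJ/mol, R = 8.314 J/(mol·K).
5.45e-02 s⁻¹

k = A·exp(-Ea/(R·T)) = 1e+10·exp(-69000/(8.314·320)) = 1e+10·exp(-25.9352) = 1e+10·5.4513e-12 = 5.45e-02 s⁻¹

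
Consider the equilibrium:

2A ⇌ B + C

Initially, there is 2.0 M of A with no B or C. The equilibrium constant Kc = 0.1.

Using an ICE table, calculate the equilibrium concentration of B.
[B] = 0.387 M

ICE: [A] = 2.0 − 2x, [B] = [C] = x.
Kc = x²/(2.0 − 2x)² = 0.1 ⇒ √Kc = x/(2.0 − 2x).
x = √0.1·2.0/(1 + 2√0.1) = 0.31623·2.0/1.6325 = 0.38743.
[B] = x = 0.387 M.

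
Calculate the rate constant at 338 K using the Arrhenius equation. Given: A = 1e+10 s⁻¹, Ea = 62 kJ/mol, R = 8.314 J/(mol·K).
2.62e+00 s⁻¹

k = A·exp(-Ea/(R·T)) = 1e+10·exp(-62000/(8.314·338)) = 1e+10·exp(-22.0630) = 1e+10·2.6191e-10 = 2.62e+00 s⁻¹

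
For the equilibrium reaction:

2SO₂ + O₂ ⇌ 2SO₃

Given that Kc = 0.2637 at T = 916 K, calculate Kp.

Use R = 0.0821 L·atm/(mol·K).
K_p = 0.0035

Δn = (moles gaseous products) − (moles gaseous reactants) = -1
T = 916 K; RT = 0.0821 × 916 = 75.2036
Kp = Kc·(RT)^Δn = 0.2637 × (75.2036)^-1 = 0.2637 × 0.0132972 = 0.0035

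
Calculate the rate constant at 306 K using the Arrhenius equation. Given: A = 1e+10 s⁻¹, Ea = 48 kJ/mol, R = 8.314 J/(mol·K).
6.40e+01 s⁻¹

k = A·exp(-Ea/(R·T)) = 1e+10·exp(-48000/(8.314·306)) = 1e+10·exp(-18.8673) = 1e+10·6.3979e-09 = 6.40e+01 s⁻¹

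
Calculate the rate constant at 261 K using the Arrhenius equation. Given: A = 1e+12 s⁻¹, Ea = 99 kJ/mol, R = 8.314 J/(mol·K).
1.54e-08 s⁻¹

k = A·exp(-Ea/(R·T)) = 1e+12·exp(-99000/(8.314·261)) = 1e+12·exp(-45.6231) = 1e+12·1.5351e-20 = 1.54e-08 s⁻¹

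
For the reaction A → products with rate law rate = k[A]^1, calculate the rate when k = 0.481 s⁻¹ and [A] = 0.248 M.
0.1193 M/s

rate = k·[A]^1 = 0.481·(0.248)^1 = 0.481·0.248 = 0.1193 M/s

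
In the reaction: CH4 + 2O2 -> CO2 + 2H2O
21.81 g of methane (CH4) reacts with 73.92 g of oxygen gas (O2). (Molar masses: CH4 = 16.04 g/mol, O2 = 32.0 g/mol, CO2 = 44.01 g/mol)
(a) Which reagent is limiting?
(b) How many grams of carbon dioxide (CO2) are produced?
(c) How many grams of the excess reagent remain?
(a) O2, (b) 50.83 g, (c) 3.284 g

Moles of CH4 = 21.81 g ÷ 16.04 g/mol = 1.35973 mol
Moles of O2 = 73.92 g ÷ 32.0 g/mol = 2.31 mol
Moles ÷ coefficient: CH4: 1.35973/1 = 1.36, O2: 2.31/2 = 1.155
(a) O2 has the smaller value, so O2 is the limiting reagent.
(b) Moles of CO2 = 2.31 mol O2 × (1/2) = 1.155 mol; mass = 1.155 mol × 44.01 g/mol = 50.83 g
(c) CH4 consumed = 2.31 × (1/2) = 1.155 mol; remaining = 1.35973 − 1.155 = 0.204726 mol; mass = 0.204726 mol × 16.04 g/mol = 3.284 g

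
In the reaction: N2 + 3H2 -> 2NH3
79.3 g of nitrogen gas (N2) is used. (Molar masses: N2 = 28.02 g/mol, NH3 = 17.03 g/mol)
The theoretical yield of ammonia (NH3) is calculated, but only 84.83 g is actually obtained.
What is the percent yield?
Moles of N2 = 79.3 g ÷ 28.02 g/mol = 2.83012 mol
Mole ratio: 2 mol NH3 / 1 mol N2
Moles of NH3 = 2.83012 × (2/1) = 5.66024 mol
Theoretical yield = 5.66024 mol × 17.03 g/mol = 96.394 g
Actual yield = 84.83 g
Percent yield = (84.83 / 96.394) × 100% = 88.0%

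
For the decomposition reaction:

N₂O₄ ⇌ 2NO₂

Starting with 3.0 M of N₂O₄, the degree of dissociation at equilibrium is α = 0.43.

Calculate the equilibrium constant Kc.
K_c = 3.8926

x = α·[A]₀ = 0.43 × 3.0 = 1.29 M dissociated.
At eq: [N₂O₄] = 3.0 − 1.29 = 1.71 M; [NO₂] = 2x = 2.58 M.
Kc = [NO₂]²/[N₂O₄] = (2.58)²/1.71 = 3.893.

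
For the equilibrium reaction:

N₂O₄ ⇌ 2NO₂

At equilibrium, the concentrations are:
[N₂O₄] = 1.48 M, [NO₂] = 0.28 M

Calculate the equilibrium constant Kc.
K_c = 0.0530

Kc = ([NO₂]^2) / ([N₂O₄])
   = ((0.28)^2) / ((1.48))
   = 0.0784 / 1.48 = 0.0530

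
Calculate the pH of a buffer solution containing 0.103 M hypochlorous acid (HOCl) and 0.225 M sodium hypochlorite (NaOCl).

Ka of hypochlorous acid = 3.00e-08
pH = 7.86

pKa = -log(3.00e-08) = 7.52. pH = pKa + log([A⁻]/[HA]) = 7.52 + log(0.225/0.103)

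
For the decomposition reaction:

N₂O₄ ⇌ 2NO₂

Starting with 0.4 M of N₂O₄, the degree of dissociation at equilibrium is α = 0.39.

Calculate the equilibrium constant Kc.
K_c = 0.3990

x = α·[A]₀ = 0.39 × 0.4 = 0.156 M dissociated.
At eq: [N₂O₄] = 0.4 − 0.156 = 0.244 M; [NO₂] = 2x = 0.312 M.
Kc = [NO₂]²/[N₂O₄] = (0.312)²/0.244 = 0.399.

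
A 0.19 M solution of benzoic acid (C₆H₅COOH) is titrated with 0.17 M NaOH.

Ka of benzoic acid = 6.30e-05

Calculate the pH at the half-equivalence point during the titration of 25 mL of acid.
pH = pKa = 4.20

At the half-equivalence point, [HA] = [A⁻], so by Henderson–Hasselbalch pH = pKa + log(1) = pKa.
pKa = −log(6.30e-05) = 4.20.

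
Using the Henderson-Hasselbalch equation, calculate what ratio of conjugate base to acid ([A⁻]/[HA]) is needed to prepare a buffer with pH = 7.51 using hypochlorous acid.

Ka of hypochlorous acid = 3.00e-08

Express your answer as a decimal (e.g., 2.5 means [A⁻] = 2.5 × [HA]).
[A⁻]/[HA] = 0.971

pKa = −log(3.00e-08) = 7.5229. pH = pKa + log([A⁻]/[HA]). 7.51 = 7.5229 + log(ratio). log(ratio) = 7.51 − 7.5229 = -0.0129. ratio = 10^(-0.0129) = 0.971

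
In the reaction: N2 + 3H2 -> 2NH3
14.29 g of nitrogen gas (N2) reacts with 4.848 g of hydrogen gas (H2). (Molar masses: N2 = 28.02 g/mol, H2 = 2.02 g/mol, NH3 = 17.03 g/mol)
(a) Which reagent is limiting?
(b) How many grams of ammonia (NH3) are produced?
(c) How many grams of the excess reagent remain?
(a) N2, (b) 17.37 g, (c) 1.757 g

Moles of N2 = 14.29 g ÷ 28.02 g/mol = 0.509993 mol
Moles of H2 = 4.848 g ÷ 2.02 g/mol = 2.4 mol
Moles ÷ coefficient: N2: 0.509993/1 = 0.51, H2: 2.4/3 = 0.8
(a) N2 has the smaller value, so N2 is the limiting reagent.
(b) Moles of NH3 = 0.509993 mol N2 × (2/1) = 1.01999 mol; mass = 1.01999 mol × 17.03 g/mol = 17.37 g
(c) H2 consumed = 0.509993 × (3/1) = 1.52998 mol; remaining = 2.4 − 1.52998 = 0.870021 mol; mass = 0.870021 mol × 2.02 g/mol = 1.757 g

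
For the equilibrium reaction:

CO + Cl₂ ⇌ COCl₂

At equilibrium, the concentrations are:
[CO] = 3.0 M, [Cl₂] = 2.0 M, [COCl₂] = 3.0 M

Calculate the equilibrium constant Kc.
K_c = 0.5000

Kc = ([COCl₂]) / ([CO] × [Cl₂])
   = ((3.0)) / ((3.0)·(2.0))
   = 3 / 6 = 0.5000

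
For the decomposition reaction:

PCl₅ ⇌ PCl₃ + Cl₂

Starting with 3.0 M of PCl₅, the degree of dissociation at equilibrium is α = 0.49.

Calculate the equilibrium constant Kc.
K_c = 1.4124

x = α·[A]₀ = 0.49 × 3.0 = 1.47 M dissociated.
At eq: [PCl₅] = 3.0 − 1.47 = 1.53 M; [PCl₃] = [Cl₂] = x = 1.47 M.
Kc = [PCl₃][Cl₂]/[PCl₅] = (1.47)²/1.53 = 1.412.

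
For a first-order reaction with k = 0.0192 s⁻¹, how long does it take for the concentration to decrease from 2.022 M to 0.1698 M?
129.02 s

From ln[A] = ln[A]₀ - k·t: t = ln([A]₀/[A])/k = ln(2.022/0.1698)/0.0192 = ln(11.9081)/0.0192 = 2.4772/0.0192 = 129.02 s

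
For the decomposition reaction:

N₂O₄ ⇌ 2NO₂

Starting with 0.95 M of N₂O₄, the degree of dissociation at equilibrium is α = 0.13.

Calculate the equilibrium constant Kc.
K_c = 0.0738

x = α·[A]₀ = 0.13 × 0.95 = 0.1235 M dissociated.
At eq: [N₂O₄] = 0.95 − 0.1235 = 0.8265 M; [NO₂] = 2x = 0.247 M.
Kc = [NO₂]²/[N₂O₄] = (0.247)²/0.8265 = 0.07382.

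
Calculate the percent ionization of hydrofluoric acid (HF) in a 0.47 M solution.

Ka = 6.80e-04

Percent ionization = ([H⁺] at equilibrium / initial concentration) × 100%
Percent ionization = 3.73%

Let x = [H⁺]. Ka = x²/(C - x) ⇒ x² + (6.80e-04)x - (6.80e-04)(0.47) = 0. x = 1.7541e-02. Percent = (1.7541e-02/0.47) × 100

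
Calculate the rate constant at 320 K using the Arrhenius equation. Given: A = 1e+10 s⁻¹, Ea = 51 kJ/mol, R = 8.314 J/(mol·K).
4.73e+01 s⁻¹

k = A·exp(-Ea/(R·T)) = 1e+10·exp(-51000/(8.314·320)) = 1e+10·exp(-19.1695) = 1e+10·4.7294e-09 = 4.73e+01 s⁻¹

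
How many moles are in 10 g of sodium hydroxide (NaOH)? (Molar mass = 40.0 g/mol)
Moles = 10 g ÷ 40.0 g/mol = 0.25 mol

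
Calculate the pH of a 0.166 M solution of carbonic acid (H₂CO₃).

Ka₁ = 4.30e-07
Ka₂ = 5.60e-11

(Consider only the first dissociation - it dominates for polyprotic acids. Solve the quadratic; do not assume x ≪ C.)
pH = 3.57

x² + Ka₁·x − Ka₁·C = 0 with Ka₁ = 4.30e-07, C = 0.166.
x = (−Ka₁ + √(Ka₁² + 4·Ka₁·C))/2 = 2.6696e-04 M, so pH = 3.57.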